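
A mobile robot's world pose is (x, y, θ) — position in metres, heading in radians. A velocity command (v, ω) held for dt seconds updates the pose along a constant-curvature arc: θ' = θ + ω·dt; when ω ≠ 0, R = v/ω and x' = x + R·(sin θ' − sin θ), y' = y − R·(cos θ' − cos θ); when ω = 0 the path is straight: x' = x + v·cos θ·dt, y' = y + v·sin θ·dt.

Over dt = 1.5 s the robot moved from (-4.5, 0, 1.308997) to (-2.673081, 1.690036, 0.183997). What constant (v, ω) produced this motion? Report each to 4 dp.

Δθ = 0.183997 − 1.308997 = -1.125000
ω = Δθ/dt = -1.125000/1.5 = -0.7500
R = Δx/(sin θ' − sin θ) = -2.3333
v = R·ω = -2.3333·-0.7500 = 1.7500

v = 1.7500, ω = -0.7500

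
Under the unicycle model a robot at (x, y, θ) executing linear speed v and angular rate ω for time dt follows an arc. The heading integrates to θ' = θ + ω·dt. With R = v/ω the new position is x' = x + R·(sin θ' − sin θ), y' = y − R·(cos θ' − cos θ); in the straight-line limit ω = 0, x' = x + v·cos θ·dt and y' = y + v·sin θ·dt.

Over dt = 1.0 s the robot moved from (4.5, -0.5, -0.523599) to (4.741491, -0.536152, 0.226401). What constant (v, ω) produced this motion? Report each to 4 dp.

v = 0.2500, ω = 0.7500

Δθ = 0.226401 − -0.523599 = 0.750000
ω = Δθ/dt = 0.750000/1.0 = 0.7500
R = Δx/(sin θ' − sin θ) = 0.3333
v = R·ω = 0.3333·0.7500 = 0.2500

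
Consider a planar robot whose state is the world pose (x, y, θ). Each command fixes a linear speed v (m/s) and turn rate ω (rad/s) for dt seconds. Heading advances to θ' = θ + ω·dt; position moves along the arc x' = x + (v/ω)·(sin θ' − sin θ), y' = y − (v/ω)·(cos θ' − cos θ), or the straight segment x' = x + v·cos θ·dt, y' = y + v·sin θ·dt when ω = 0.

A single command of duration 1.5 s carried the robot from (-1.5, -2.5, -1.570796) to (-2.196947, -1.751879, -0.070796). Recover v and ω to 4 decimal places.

v = -0.7500, ω = 1.0000

Δθ = -0.070796 − -1.570796 = 1.500000
ω = Δθ/dt = 1.500000/1.5 = 1.0000
R = −Δy/(cos θ' − cos θ) = -0.7500
v = R·ω = -0.7500·1.0000 = -0.7500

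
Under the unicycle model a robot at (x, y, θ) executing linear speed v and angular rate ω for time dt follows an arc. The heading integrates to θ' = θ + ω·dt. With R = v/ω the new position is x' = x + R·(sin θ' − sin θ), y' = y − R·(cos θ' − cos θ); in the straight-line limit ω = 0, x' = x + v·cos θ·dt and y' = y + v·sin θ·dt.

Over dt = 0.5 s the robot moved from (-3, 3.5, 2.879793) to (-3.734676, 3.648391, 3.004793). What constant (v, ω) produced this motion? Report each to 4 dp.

v = 1.5000, ω = 0.2500

Δθ = 3.004793 − 2.879793 = 0.125000
ω = Δθ/dt = 0.125000/0.5 = 0.2500
R = Δx/(sin θ' − sin θ) = 6.0000
v = R·ω = 6.0000·0.2500 = 1.5000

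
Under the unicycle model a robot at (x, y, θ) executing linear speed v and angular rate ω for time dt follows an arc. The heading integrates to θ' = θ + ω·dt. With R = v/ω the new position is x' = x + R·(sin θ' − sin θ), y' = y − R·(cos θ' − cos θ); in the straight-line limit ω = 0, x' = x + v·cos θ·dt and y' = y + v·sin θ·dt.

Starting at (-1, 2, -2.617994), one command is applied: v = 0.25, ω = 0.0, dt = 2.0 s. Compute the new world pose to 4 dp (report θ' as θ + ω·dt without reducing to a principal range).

(-1.4330, 1.7500, -2.6180)

θ' = -2.6180 + 0.0·2.0 = -2.6180
ω = 0 → straight: x' = -1 + 0.25·cos(-2.6180)·2.0 = -1.4330
y' = 2 + 0.25·sin(-2.6180)·2.0 = 1.7500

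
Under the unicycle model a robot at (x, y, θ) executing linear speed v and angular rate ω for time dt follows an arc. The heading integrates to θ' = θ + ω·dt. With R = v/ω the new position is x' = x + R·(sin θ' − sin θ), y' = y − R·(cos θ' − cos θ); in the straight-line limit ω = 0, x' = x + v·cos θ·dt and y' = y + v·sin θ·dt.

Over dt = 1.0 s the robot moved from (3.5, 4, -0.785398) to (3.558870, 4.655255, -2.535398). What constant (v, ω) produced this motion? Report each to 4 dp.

Δθ = -2.535398 − -0.785398 = -1.750000
ω = Δθ/dt = -1.750000/1.0 = -1.7500
R = −Δy/(cos θ' − cos θ) = 0.4286
v = R·ω = 0.4286·-1.7500 = -0.7500

v = -0.7500, ω = -1.7500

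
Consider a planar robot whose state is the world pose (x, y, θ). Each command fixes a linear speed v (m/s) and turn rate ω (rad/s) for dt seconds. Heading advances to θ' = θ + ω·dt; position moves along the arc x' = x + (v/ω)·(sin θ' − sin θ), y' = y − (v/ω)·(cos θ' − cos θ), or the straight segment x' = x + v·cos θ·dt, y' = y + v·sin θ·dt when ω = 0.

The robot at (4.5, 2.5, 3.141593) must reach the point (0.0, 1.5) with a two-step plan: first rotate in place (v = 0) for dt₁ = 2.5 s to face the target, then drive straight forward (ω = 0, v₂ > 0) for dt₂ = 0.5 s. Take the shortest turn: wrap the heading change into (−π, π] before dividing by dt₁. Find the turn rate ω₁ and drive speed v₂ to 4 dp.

heading to target = atan2(1.5−2.5, 0−4.5) = -2.9229
Δθ = wrap(-2.9229 − 3.1416) = 0.2187; ω₁ = Δθ/dt₁ = 0.0875
distance = √((0−4.5)² + (1.5−2.5)²) = 4.6098; v₂ = distance/dt₂ = 9.2195

ω₁ = 0.0875, v₂ = 9.2195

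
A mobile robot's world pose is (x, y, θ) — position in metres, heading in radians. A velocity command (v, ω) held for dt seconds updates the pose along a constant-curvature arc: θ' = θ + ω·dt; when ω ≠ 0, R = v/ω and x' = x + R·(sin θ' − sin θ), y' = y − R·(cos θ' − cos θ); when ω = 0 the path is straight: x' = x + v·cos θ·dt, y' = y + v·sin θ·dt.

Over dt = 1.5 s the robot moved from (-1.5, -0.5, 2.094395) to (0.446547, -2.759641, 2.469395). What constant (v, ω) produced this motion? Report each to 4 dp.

v = -2.0000, ω = 0.2500

Δθ = 2.469395 − 2.094395 = 0.375000
ω = Δθ/dt = 0.375000/1.5 = 0.2500
R = −Δy/(cos θ' − cos θ) = -8.0000
v = R·ω = -8.0000·0.2500 = -2.0000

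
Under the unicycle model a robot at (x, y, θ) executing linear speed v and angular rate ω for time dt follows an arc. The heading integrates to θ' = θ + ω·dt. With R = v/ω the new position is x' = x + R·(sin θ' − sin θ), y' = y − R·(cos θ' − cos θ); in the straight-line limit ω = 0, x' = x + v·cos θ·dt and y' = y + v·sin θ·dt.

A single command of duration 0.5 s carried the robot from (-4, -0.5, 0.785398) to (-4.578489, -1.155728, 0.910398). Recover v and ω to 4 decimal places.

Δθ = 0.910398 − 0.785398 = 0.125000
ω = Δθ/dt = 0.125000/0.5 = 0.2500
R = −Δy/(cos θ' − cos θ) = -7.0000
v = R·ω = -7.0000·0.2500 = -1.7500

v = -1.7500, ω = 0.2500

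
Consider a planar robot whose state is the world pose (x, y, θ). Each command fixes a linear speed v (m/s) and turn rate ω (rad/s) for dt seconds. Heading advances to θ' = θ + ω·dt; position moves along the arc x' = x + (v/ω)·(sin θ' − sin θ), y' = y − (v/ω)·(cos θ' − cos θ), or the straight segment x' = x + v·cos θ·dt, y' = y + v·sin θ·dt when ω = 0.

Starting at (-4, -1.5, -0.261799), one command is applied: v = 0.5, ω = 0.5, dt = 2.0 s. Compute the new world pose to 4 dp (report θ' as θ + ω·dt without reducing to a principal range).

(-3.0682, -1.2738, 0.7382)

θ' = -0.2618 + 0.5·2.0 = 0.7382
R = v/ω = 0.5/0.5 = 1.0000
x' = -4 + 1.0000·(sin 0.7382 − sin -0.2618) = -3.0682
y' = -1.5 − 1.0000·(cos 0.7382 − cos -0.2618) = -1.2738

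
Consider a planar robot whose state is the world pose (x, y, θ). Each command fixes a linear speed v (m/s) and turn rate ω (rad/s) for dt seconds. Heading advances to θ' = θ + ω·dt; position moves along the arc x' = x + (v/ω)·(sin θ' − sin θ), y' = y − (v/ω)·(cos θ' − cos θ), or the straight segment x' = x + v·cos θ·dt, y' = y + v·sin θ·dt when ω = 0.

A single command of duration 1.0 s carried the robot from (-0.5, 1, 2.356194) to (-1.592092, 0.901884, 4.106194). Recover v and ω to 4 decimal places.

Δθ = 4.106194 − 2.356194 = 1.750000
ω = Δθ/dt = 1.750000/1.0 = 1.7500
R = Δx/(sin θ' − sin θ) = 0.7143
v = R·ω = 0.7143·1.7500 = 1.2500

v = 1.2500, ω = 1.7500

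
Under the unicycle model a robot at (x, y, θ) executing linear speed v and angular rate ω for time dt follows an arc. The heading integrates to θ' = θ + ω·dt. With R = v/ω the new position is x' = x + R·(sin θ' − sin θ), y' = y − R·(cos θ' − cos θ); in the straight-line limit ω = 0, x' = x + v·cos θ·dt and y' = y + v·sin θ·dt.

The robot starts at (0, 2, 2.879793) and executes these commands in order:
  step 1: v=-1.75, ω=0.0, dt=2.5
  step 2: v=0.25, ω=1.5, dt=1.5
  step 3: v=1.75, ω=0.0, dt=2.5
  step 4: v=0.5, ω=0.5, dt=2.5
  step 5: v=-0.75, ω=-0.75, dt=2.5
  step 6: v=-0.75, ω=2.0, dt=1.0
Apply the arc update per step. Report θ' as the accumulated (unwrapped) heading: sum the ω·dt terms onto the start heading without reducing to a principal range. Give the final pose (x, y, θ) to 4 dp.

(5.2902, -2.3057, 6.5048)

step 1: θ'=2.8798 (straight) → pose (4.2259, 0.8677, 2.8798)
step 2: θ'=5.1298 (R=0.1667) → pose (4.0304, 0.6391, 5.1298)
step 3: θ'=5.1298 (straight) → pose (5.8040, -3.3603, 5.1298)
step 4: θ'=6.3798 (R=1.0000) → pose (6.8146, -3.9502, 6.3798)
step 5: θ'=4.5048 (R=1.0000) → pose (5.7396, -2.7488, 4.5048)
step 6: θ'=6.5048 (R=-0.3750) → pose (5.2902, -2.3057, 6.5048)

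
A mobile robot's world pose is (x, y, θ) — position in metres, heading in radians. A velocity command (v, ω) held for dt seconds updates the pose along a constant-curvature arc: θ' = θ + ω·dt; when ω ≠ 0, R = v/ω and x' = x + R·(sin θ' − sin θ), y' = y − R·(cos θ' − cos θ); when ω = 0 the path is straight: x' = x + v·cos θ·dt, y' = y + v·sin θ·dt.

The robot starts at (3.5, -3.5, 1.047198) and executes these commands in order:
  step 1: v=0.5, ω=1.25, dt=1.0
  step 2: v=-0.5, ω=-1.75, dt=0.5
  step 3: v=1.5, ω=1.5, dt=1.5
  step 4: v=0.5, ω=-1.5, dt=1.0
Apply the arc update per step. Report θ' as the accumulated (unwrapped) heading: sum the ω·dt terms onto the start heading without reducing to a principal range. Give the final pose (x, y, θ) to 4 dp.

step 1: θ'=2.2972 (R=0.4000) → pose (3.4526, -3.0343, 2.2972)
step 2: θ'=1.4222 (R=0.2857) → pose (3.5216, -3.2664, 1.4222)
step 3: θ'=3.6722 (R=1.0000) → pose (2.0266, -2.2558, 3.6722)
step 4: θ'=2.1722 (R=-0.3333) → pose (1.5830, -2.1569, 2.1722)

(1.5830, -2.1569, 2.1722)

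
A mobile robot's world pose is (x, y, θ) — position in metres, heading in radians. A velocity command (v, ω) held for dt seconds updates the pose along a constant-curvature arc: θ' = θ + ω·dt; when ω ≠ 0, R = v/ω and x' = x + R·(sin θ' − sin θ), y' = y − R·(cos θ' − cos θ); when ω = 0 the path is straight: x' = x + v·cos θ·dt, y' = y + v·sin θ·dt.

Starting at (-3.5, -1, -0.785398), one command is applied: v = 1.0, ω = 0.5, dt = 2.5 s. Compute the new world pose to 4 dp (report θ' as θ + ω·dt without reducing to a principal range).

θ' = -0.7854 + 0.5·2.5 = 0.4646
R = v/ω = 1.0/0.5 = 2.0000
x' = -3.5 + 2.0000·(sin 0.4646 − sin -0.7854) = -1.1897
y' = -1 − 2.0000·(cos 0.4646 − cos -0.7854) = -1.3738

(-1.1897, -1.3738, 0.4646)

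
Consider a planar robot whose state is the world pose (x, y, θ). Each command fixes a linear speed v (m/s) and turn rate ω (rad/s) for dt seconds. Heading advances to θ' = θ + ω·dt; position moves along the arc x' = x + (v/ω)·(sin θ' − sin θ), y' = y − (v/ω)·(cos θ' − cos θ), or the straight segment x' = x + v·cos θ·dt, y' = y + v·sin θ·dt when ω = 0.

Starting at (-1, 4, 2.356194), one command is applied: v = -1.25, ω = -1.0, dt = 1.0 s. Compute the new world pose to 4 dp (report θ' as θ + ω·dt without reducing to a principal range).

θ' = 2.3562 + -1.0·1.0 = 1.3562
R = v/ω = -1.25/-1.0 = 1.2500
x' = -1 + 1.2500·(sin 1.3562 − sin 2.3562) = -0.6626
y' = 4 − 1.2500·(cos 1.3562 − cos 2.3562) = 2.8499

(-0.6626, 2.8499, 1.3562)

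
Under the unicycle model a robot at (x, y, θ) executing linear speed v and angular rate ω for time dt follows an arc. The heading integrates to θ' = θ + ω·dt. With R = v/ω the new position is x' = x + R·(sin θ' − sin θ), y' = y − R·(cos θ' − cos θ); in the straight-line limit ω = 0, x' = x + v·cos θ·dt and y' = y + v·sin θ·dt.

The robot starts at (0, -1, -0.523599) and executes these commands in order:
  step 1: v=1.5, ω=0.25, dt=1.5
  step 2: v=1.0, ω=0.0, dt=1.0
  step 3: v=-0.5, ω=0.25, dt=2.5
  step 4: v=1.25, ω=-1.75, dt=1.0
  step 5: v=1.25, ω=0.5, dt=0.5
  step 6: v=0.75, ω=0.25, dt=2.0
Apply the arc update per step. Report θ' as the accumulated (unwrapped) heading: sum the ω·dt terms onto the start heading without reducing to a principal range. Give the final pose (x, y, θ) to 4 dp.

(4.2153, -4.1178, -0.5236)

step 1: θ'=-0.1486 (R=6.0000) → pose (2.1117, -1.7377, -0.1486)
step 2: θ'=-0.1486 (straight) → pose (3.1007, -1.8858, -0.1486)
step 3: θ'=0.4764 (R=-2.0000) → pose (1.8874, -2.0864, 0.4764)
step 4: θ'=-1.2736 (R=-0.7143) → pose (2.8979, -2.5120, -1.2736)
step 5: θ'=-1.0236 (R=2.5000) → pose (3.1534, -3.0806, -1.0236)
step 6: θ'=-0.5236 (R=3.0000) → pose (4.2153, -4.1178, -0.5236)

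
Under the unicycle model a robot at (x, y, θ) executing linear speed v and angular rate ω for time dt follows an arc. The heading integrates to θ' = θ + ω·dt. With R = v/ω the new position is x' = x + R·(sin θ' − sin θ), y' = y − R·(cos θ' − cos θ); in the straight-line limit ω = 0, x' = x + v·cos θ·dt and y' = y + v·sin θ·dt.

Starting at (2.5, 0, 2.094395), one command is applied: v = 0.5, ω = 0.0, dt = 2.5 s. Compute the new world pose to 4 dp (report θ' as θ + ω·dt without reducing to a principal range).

θ' = 2.0944 + 0.0·2.5 = 2.0944
ω = 0 → straight: x' = 2.5 + 0.5·cos(2.0944)·2.5 = 1.8750
y' = 0 + 0.5·sin(2.0944)·2.5 = 1.0825

(1.8750, 1.0825, 2.0944)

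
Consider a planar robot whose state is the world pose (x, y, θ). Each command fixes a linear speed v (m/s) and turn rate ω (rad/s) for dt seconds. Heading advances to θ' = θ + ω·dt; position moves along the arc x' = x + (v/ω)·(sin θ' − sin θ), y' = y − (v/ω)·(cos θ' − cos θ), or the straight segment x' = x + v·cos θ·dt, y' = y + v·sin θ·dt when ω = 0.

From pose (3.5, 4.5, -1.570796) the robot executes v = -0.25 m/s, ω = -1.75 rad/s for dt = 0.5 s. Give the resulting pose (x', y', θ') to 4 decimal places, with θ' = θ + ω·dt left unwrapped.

θ' = -1.5708 + -1.75·0.5 = -2.4458
R = v/ω = -0.25/-1.75 = 0.1429
x' = 3.5 + 0.1429·(sin -2.4458 − sin -1.5708) = 3.5513
y' = 4.5 − 0.1429·(cos -2.4458 − cos -1.5708) = 4.6096

(3.5513, 4.6096, -2.4458)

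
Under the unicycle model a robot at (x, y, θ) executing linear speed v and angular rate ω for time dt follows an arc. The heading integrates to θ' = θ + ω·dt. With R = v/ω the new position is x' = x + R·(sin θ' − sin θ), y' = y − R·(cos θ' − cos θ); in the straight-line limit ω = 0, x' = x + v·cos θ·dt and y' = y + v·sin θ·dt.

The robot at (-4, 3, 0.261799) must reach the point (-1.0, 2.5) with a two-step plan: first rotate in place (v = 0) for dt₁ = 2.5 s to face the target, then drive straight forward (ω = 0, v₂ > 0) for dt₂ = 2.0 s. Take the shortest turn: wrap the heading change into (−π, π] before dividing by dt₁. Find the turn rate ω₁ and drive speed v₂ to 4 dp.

heading to target = atan2(2.5−3, -1−-4) = -0.1651
Δθ = wrap(-0.1651 − 0.2618) = -0.4269; ω₁ = Δθ/dt₁ = -0.1708
distance = √((-1−-4)² + (2.5−3)²) = 3.0414; v₂ = distance/dt₂ = 1.5207

ω₁ = -0.1708, v₂ = 1.5207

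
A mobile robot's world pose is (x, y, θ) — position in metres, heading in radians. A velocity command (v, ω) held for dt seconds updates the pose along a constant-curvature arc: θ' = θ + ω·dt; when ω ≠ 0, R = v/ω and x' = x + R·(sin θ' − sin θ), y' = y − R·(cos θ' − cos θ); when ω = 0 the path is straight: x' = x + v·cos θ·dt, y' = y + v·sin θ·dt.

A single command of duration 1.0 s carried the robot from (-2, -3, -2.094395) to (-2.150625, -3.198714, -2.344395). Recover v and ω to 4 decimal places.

Δθ = -2.344395 − -2.094395 = -0.250000
ω = Δθ/dt = -0.250000/1.0 = -0.2500
R = −Δy/(cos θ' − cos θ) = -1.0000
v = R·ω = -1.0000·-0.2500 = 0.2500

v = 0.2500, ω = -0.2500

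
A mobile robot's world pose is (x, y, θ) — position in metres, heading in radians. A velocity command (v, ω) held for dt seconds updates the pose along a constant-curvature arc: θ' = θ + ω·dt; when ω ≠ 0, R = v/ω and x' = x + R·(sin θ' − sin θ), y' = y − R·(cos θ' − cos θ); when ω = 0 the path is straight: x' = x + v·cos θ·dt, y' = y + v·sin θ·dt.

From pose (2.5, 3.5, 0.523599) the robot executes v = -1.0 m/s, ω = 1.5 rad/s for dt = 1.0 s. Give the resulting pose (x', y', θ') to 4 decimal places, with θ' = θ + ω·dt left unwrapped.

θ' = 0.5236 + 1.5·1.0 = 2.0236
R = v/ω = -1.0/1.5 = -0.6667
x' = 2.5 + -0.6667·(sin 2.0236 − sin 0.5236) = 2.2339
y' = 3.5 − -0.6667·(cos 2.0236 − cos 0.5236) = 2.6310

(2.2339, 2.6310, 2.0236)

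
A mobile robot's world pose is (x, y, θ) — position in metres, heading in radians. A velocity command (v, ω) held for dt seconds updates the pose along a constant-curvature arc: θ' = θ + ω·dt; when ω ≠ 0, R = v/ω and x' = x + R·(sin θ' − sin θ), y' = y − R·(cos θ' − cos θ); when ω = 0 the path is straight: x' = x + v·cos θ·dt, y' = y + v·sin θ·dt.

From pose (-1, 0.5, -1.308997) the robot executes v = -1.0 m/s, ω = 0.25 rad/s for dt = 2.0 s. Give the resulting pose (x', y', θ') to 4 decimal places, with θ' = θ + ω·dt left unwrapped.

θ' = -1.3090 + 0.25·2.0 = -0.8090
R = v/ω = -1.0/0.25 = -4.0000
x' = -1 + -4.0000·(sin -0.8090 − sin -1.3090) = -1.9693
y' = 0.5 − -4.0000·(cos -0.8090 − cos -1.3090) = 2.2256

(-1.9693, 2.2256, -0.8090)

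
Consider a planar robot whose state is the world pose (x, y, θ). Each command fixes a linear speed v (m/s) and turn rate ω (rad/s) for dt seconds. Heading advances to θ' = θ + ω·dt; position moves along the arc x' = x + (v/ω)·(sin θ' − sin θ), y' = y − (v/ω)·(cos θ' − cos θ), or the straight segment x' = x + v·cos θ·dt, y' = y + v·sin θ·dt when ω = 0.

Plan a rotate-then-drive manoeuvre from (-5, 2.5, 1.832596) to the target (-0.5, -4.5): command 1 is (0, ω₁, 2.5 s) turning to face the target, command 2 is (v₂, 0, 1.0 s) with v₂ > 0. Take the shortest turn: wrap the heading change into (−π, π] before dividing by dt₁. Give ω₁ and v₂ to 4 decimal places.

heading to target = atan2(-4.5−2.5, -0.5−-5) = -0.9995
Δθ = wrap(-0.9995 − 1.8326) = -2.8321; ω₁ = Δθ/dt₁ = -1.1328
distance = √((-0.5−-5)² + (-4.5−2.5)²) = 8.3217; v₂ = distance/dt₂ = 8.3217

ω₁ = -1.1328, v₂ = 8.3217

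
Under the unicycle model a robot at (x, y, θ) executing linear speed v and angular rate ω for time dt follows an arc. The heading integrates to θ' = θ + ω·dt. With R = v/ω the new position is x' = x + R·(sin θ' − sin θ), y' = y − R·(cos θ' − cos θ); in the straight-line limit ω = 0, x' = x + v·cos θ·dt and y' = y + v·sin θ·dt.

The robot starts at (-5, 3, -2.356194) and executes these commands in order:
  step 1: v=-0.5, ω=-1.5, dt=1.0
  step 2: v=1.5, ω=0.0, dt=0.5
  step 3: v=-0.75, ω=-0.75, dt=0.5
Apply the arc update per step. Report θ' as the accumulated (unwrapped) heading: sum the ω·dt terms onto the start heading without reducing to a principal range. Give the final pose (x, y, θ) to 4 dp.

step 1: θ'=-3.8562 (R=0.3333) → pose (-4.5459, 3.0161, -3.8562)
step 2: θ'=-3.8562 (straight) → pose (-5.1124, 3.5076, -3.8562)
step 3: θ'=-4.2312 (R=1.0000) → pose (-4.8812, 3.2151, -4.2312)

(-4.8812, 3.2151, -4.2312)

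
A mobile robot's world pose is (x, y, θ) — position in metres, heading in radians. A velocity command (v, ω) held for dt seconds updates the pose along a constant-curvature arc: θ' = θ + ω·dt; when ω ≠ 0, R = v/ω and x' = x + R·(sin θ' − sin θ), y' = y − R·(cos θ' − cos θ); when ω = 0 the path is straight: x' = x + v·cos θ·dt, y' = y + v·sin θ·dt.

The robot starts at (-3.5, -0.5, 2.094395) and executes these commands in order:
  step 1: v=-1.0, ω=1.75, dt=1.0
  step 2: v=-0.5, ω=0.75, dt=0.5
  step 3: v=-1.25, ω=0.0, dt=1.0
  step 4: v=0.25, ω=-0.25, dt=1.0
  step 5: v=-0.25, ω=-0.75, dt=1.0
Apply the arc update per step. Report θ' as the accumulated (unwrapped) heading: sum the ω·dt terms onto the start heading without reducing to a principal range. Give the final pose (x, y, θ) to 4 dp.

(-1.8127, 0.5476, 3.2194)

step 1: θ'=3.8444 (R=-0.5714) → pose (-2.6358, -0.6503, 3.8444)
step 2: θ'=4.2194 (R=-0.6667) → pose (-2.4794, -0.4571, 4.2194)
step 3: θ'=4.2194 (straight) → pose (-1.8878, 0.6440, 4.2194)
step 4: θ'=3.9694 (R=-1.0000) → pose (-2.0323, 0.4408, 3.9694)
step 5: θ'=3.2194 (R=0.3333) → pose (-1.8127, 0.5476, 3.2194)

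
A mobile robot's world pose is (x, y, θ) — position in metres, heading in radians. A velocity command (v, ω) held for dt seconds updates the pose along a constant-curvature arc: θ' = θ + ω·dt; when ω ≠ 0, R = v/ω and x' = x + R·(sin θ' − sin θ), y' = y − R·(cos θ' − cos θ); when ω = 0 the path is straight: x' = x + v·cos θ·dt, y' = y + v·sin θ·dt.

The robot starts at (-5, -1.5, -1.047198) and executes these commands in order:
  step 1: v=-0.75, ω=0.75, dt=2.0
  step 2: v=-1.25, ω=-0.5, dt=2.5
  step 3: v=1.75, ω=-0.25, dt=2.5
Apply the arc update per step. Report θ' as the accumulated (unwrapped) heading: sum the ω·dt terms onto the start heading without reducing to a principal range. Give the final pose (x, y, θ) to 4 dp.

step 1: θ'=0.4528 (R=-1.0000) → pose (-6.3035, -1.1008, 0.4528)
step 2: θ'=-0.7972 (R=2.5000) → pose (-9.1857, -0.5995, -0.7972)
step 3: θ'=-1.4222 (R=-7.0000) → pose (-7.2707, -4.4541, -1.4222)

(-7.2707, -4.4541, -1.4222)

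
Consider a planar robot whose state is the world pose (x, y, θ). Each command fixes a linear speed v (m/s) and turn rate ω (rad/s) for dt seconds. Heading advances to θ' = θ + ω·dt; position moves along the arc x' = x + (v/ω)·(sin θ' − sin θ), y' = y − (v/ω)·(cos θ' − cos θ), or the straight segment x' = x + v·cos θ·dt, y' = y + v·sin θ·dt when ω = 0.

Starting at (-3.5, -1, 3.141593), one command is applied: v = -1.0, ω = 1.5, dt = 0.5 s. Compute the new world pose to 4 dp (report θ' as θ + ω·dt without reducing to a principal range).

θ' = 3.1416 + 1.5·0.5 = 3.8916
R = v/ω = -1.0/1.5 = -0.6667
x' = -3.5 + -0.6667·(sin 3.8916 − sin 3.1416) = -3.0456
y' = -1 − -0.6667·(cos 3.8916 − cos 3.1416) = -0.8211

(-3.0456, -0.8211, 3.8916)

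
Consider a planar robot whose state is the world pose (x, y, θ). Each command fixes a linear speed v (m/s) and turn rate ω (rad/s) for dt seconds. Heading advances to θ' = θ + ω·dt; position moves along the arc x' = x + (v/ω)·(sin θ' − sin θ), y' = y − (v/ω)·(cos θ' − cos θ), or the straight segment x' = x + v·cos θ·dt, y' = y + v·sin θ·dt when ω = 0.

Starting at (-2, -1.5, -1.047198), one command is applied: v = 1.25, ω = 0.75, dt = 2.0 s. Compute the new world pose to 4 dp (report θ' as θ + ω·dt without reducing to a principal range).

(0.1725, -2.1654, 0.4528)

θ' = -1.0472 + 0.75·2.0 = 0.4528
R = v/ω = 1.25/0.75 = 1.6667
x' = -2 + 1.6667·(sin 0.4528 − sin -1.0472) = 0.1725
y' = -1.5 − 1.6667·(cos 0.4528 − cos -1.0472) = -2.1654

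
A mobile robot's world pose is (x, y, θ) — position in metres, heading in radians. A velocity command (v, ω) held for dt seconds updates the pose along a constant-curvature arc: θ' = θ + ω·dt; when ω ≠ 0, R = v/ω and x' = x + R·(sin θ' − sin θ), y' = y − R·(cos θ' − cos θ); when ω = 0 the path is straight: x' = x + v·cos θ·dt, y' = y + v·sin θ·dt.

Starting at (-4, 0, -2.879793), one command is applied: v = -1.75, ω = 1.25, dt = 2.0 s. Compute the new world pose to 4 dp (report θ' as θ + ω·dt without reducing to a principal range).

(-3.8433, 2.6525, -0.3798)

θ' = -2.8798 + 1.25·2.0 = -0.3798
R = v/ω = -1.75/1.25 = -1.4000
x' = -4 + -1.4000·(sin -0.3798 − sin -2.8798) = -3.8433
y' = 0 − -1.4000·(cos -0.3798 − cos -2.8798) = 2.6525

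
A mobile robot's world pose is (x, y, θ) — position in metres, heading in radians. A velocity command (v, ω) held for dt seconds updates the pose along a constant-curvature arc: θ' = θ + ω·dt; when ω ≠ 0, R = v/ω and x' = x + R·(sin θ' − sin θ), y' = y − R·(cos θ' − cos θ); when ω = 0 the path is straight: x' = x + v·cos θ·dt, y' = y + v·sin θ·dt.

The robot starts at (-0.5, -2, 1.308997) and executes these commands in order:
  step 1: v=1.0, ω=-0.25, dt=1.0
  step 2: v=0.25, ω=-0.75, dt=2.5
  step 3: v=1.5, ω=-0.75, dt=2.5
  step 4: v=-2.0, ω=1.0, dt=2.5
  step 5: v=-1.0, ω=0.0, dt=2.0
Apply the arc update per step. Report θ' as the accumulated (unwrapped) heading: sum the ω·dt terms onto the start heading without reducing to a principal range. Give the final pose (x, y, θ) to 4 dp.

(-2.6311, -0.0381, -0.1910)

step 1: θ'=1.0590 (R=-4.0000) → pose (-0.1238, -1.0763, 1.0590)
step 2: θ'=-0.8160 (R=-0.3333) → pose (0.4097, -1.0112, -0.8160)
step 3: θ'=-2.6910 (R=-2.0000) → pose (-0.1762, -4.1818, -2.6910)
step 4: θ'=-0.1910 (R=-2.0000) → pose (-0.6675, -0.4178, -0.1910)
step 5: θ'=-0.1910 (straight) → pose (-2.6311, -0.0381, -0.1910)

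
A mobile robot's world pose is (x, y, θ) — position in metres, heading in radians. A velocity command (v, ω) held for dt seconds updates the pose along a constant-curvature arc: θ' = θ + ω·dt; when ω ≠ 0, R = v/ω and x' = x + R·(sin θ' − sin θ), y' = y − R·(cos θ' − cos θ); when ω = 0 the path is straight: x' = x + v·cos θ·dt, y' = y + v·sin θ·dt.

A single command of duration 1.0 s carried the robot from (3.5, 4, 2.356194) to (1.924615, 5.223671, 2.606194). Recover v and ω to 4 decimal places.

v = 2.0000, ω = 0.2500

Δθ = 2.606194 − 2.356194 = 0.250000
ω = Δθ/dt = 0.250000/1.0 = 0.2500
R = Δx/(sin θ' − sin θ) = 8.0000
v = R·ω = 8.0000·0.2500 = 2.0000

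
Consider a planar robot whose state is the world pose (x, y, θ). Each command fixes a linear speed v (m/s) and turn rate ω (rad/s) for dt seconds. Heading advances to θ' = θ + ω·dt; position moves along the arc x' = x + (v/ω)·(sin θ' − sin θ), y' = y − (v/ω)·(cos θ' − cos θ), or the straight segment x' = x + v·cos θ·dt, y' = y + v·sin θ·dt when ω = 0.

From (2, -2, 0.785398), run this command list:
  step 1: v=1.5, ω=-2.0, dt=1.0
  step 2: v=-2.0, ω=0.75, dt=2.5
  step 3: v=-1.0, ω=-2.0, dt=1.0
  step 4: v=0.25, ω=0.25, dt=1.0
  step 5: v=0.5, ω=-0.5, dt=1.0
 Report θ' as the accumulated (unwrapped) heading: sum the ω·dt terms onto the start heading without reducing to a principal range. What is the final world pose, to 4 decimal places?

step 1: θ'=-1.2146 (R=-0.7500) → pose (3.2333, -2.2688, -1.2146)
step 2: θ'=0.6604 (R=-2.6667) → pose (-0.9018, -1.0927, 0.6604)
step 3: θ'=-1.3396 (R=0.5000) → pose (-1.6953, -0.8124, -1.3396)
step 4: θ'=-1.0896 (R=1.0000) → pose (-1.6083, -1.0461, -1.0896)
step 5: θ'=-1.5896 (R=-1.0000) → pose (-1.4949, -1.5277, -1.5896)

(-1.4949, -1.5277, -1.5896)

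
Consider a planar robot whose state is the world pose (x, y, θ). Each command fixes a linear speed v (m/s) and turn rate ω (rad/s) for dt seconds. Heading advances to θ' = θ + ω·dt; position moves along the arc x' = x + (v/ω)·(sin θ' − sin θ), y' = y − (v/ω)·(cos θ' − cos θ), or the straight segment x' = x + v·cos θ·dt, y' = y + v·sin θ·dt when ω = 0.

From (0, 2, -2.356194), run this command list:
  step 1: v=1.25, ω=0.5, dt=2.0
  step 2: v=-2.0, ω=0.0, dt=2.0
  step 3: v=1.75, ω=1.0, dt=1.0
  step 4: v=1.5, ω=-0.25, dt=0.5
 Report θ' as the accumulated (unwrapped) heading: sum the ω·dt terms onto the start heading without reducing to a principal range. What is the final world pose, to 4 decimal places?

(0.2577, 2.0359, -0.4812)

step 1: θ'=-1.3562 (R=2.5000) → pose (-0.6749, -0.3002, -1.3562)
step 2: θ'=-1.3562 (straight) → pose (-1.5267, 3.6081, -1.3562)
step 3: θ'=-0.3562 (R=1.7500) → pose (-0.4271, 2.3406, -0.3562)
step 4: θ'=-0.4812 (R=-6.0000) → pose (0.2577, 2.0359, -0.4812)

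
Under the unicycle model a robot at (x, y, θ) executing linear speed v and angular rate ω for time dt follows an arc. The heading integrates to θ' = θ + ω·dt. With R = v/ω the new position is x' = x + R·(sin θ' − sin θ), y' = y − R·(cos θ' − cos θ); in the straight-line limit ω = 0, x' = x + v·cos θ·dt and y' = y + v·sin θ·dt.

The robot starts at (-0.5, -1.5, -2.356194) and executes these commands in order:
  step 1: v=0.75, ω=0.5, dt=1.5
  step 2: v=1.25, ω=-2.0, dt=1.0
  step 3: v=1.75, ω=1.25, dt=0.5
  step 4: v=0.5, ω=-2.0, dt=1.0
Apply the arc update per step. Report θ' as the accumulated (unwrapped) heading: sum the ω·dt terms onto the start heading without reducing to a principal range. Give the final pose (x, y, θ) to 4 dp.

step 1: θ'=-1.6062 (R=1.5000) → pose (-0.9384, -2.5076, -1.6062)
step 2: θ'=-3.6062 (R=-0.6250) → pose (-1.8430, -3.0442, -3.6062)
step 3: θ'=-2.9812 (R=1.4000) → pose (-2.6939, -2.9138, -2.9812)
step 4: θ'=-4.9812 (R=-0.2500) → pose (-2.9749, -2.6006, -4.9812)

(-2.9749, -2.6006, -4.9812)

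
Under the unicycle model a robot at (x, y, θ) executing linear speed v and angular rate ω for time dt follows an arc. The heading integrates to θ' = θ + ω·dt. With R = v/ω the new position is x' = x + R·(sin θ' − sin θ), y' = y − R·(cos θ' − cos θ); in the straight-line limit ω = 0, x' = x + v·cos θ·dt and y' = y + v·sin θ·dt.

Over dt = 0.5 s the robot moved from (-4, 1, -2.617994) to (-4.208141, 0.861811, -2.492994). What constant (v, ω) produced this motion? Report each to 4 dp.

v = 0.5000, ω = 0.2500

Δθ = -2.492994 − -2.617994 = 0.125000
ω = Δθ/dt = 0.125000/0.5 = 0.2500
R = Δx/(sin θ' − sin θ) = 2.0000
v = R·ω = 2.0000·0.2500 = 0.5000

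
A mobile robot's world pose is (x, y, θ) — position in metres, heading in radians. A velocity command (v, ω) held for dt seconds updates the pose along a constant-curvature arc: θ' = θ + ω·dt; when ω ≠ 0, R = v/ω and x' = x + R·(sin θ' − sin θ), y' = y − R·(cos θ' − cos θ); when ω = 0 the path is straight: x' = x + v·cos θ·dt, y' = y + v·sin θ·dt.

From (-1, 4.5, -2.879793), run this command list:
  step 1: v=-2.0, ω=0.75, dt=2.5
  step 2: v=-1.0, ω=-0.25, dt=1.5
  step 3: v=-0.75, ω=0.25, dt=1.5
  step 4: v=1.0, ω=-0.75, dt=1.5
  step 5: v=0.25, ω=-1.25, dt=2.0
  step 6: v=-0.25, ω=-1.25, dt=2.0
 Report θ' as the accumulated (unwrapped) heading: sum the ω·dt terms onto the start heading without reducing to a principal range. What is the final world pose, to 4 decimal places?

step 1: θ'=-1.0048 (R=-2.6667) → pose (0.5606, 8.5058, -1.0048)
step 2: θ'=-1.3798 (R=4.0000) → pose (0.0096, 9.8915, -1.3798)
step 3: θ'=-1.0048 (R=-3.0000) → pose (-0.4037, 10.9308, -1.0048)
step 4: θ'=-2.1298 (R=-1.3333) → pose (-0.3987, 9.5086, -2.1298)
step 5: θ'=-4.6298 (R=-0.2000) → pose (-0.7676, 9.5982, -4.6298)
step 6: θ'=-7.1298 (R=0.2000) → pose (-1.1167, 9.4492, -7.1298)

(-1.1167, 9.4492, -7.1298)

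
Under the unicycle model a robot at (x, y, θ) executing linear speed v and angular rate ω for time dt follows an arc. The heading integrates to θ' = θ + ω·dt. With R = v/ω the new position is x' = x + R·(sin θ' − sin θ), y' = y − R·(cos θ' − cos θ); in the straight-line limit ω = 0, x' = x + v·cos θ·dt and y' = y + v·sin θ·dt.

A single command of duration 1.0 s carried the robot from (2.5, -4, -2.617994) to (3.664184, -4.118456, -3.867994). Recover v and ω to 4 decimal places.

v = -1.2500, ω = -1.2500

Δθ = -3.867994 − -2.617994 = -1.250000
ω = Δθ/dt = -1.250000/1.0 = -1.2500
R = Δx/(sin θ' − sin θ) = 1.0000
v = R·ω = 1.0000·-1.2500 = -1.2500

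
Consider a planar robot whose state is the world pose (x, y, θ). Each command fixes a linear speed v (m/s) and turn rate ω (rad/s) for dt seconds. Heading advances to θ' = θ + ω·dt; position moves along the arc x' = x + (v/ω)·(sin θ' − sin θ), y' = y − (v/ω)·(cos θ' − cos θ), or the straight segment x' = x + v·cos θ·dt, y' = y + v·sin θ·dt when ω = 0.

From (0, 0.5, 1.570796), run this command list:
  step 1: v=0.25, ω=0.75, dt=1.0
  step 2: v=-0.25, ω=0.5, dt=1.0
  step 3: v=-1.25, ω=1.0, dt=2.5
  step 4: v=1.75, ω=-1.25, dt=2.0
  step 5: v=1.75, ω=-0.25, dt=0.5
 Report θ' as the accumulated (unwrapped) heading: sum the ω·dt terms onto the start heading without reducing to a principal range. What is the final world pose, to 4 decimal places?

(-0.8626, 0.6925, 2.6958)

step 1: θ'=2.3208 (R=0.3333) → pose (-0.0894, 0.7272, 2.3208)
step 2: θ'=2.8208 (R=-0.5000) → pose (0.1187, 0.5935, 2.8208)
step 3: θ'=5.3208 (R=-1.2500) → pose (1.5386, 2.4942, 5.3208)
step 4: θ'=2.8208 (R=-1.4000) → pose (-0.0516, 0.3655, 2.8208)
step 5: θ'=2.6958 (R=-7.0000) → pose (-0.8626, 0.6925, 2.6958)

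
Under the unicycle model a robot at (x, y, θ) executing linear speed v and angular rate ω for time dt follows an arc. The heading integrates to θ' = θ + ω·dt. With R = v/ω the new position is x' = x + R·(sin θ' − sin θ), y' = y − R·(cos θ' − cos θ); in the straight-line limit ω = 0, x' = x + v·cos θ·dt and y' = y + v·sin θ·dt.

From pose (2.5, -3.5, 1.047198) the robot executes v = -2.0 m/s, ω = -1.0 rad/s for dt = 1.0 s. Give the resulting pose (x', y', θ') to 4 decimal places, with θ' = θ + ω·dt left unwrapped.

θ' = 1.0472 + -1.0·1.0 = 0.0472
R = v/ω = -2.0/-1.0 = 2.0000
x' = 2.5 + 2.0000·(sin 0.0472 − sin 1.0472) = 0.8623
y' = -3.5 − 2.0000·(cos 0.0472 − cos 1.0472) = -4.4978

(0.8623, -4.4978, 0.0472)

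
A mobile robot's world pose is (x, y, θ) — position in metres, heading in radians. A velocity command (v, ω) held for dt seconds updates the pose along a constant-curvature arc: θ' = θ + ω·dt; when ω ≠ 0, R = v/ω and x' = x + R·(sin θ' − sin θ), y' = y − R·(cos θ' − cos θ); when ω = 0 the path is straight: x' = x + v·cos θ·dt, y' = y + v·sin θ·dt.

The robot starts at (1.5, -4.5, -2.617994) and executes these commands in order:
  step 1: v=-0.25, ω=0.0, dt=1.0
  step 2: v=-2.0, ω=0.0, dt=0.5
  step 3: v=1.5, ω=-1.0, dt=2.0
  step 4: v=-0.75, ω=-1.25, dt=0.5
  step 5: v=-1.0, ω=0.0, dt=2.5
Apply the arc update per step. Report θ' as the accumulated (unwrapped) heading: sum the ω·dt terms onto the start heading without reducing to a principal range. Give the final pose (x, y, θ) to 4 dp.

step 1: θ'=-2.6180 (straight) → pose (1.7165, -4.3750, -2.6180)
step 2: θ'=-2.6180 (straight) → pose (2.5825, -3.8750, -2.6180)
step 3: θ'=-4.6180 (R=-1.5000) → pose (0.3392, -2.7173, -4.6180)
step 4: θ'=-5.2430 (R=0.6000) → pose (0.2594, -3.0775, -5.2430)
step 5: θ'=-5.2430 (straight) → pose (-1.0058, -5.2338, -5.2430)

(-1.0058, -5.2338, -5.2430)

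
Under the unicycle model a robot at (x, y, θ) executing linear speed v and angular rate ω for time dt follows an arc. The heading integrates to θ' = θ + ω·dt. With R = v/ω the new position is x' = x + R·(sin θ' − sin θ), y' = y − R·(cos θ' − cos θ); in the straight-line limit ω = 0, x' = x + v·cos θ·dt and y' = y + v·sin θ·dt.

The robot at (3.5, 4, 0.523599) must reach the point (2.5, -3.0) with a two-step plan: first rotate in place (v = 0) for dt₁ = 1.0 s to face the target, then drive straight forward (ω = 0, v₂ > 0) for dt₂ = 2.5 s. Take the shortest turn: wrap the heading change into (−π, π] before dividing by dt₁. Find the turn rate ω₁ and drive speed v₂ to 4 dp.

heading to target = atan2(-3−4, 2.5−3.5) = -1.7127
Δθ = wrap(-1.7127 − 0.5236) = -2.2363; ω₁ = Δθ/dt₁ = -2.2363
distance = √((2.5−3.5)² + (-3−4)²) = 7.0711; v₂ = distance/dt₂ = 2.8284

ω₁ = -2.2363, v₂ = 2.8284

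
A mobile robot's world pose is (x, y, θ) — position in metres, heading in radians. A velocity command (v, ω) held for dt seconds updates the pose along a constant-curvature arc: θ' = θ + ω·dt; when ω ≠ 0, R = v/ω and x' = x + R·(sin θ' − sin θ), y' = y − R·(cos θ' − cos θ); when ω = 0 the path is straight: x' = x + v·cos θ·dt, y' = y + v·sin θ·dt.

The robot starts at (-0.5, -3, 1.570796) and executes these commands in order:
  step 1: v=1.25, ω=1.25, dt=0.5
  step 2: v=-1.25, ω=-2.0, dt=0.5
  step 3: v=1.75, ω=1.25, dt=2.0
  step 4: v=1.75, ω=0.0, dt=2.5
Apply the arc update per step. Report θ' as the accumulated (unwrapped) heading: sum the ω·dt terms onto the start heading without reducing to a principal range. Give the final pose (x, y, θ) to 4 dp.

step 1: θ'=2.1958 (R=1.0000) → pose (-0.6890, -2.4149, 2.1958)
step 2: θ'=1.1958 (R=0.6250) → pose (-0.6143, -3.0095, 1.1958)
step 3: θ'=3.6958 (R=1.4000) → pose (-2.6538, -1.3063, 3.6958)
step 4: θ'=3.6958 (straight) → pose (-6.3740, -3.6087, 3.6958)

(-6.3740, -3.6087, 3.6958)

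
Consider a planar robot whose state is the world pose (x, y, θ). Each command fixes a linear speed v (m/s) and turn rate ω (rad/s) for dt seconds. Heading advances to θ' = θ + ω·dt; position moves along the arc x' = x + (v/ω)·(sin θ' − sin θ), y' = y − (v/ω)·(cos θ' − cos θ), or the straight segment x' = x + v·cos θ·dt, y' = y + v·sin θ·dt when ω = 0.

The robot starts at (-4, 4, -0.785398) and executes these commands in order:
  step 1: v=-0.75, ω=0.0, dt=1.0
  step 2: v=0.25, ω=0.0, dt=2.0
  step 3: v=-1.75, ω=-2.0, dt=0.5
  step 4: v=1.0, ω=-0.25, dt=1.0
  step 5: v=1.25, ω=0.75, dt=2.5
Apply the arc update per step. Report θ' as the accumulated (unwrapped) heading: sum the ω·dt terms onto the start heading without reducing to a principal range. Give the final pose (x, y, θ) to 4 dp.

step 1: θ'=-0.7854 (straight) → pose (-4.5303, 4.5303, -0.7854)
step 2: θ'=-0.7854 (straight) → pose (-4.1768, 4.1768, -0.7854)
step 3: θ'=-1.7854 (R=0.8750) → pose (-4.4130, 4.9818, -1.7854)
step 4: θ'=-2.0354 (R=-4.0000) → pose (-4.7452, 4.0414, -2.0354)
step 5: θ'=-0.1604 (R=1.6667) → pose (-3.5214, 1.6493, -0.1604)

(-3.5214, 1.6493, -0.1604)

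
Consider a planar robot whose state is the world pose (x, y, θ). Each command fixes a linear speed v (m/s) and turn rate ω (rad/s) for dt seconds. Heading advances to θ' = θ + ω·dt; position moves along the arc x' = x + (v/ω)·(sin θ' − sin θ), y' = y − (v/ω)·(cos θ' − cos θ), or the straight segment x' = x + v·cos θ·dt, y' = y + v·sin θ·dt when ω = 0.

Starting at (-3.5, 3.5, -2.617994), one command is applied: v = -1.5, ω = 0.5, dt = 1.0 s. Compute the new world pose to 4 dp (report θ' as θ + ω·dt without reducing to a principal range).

(-2.4380, 4.5372, -2.1180)

θ' = -2.6180 + 0.5·1.0 = -2.1180
R = v/ω = -1.5/0.5 = -3.0000
x' = -3.5 + -3.0000·(sin -2.1180 − sin -2.6180) = -2.4380
y' = 3.5 − -3.0000·(cos -2.1180 − cos -2.6180) = 4.5372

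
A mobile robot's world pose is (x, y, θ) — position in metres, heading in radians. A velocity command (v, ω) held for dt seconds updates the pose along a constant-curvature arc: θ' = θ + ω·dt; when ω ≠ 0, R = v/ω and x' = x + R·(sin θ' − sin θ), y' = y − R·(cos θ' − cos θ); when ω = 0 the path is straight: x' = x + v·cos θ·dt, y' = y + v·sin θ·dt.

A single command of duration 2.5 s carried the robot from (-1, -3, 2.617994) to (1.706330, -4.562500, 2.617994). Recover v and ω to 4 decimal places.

Δθ = 2.617994 − 2.617994 = 0.000000
ω = Δθ/dt = 0.000000/2.5 = 0.0000
ω = 0 → v = (Δx·cos θ + Δy·sin θ)/dt = -1.2500

v = -1.2500, ω = 0.0000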